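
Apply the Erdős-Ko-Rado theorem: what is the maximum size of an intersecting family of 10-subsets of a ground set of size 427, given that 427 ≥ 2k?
max |F| = C(426, 9) = 1169434392771406850

Erdős-Ko-Rado (1961): when n ≥ 2k, max |F| = C(n−1, k−1). The bound is attained by the star {A : i ∈ A} for any fixed i ∈ [n]. Here C(427−1, 10−1) = C(426, 9) = 1169434392771406850.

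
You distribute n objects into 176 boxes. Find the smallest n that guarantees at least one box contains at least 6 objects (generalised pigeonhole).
n = (6 − 1)·176 + 1 = 881

By the generalised pigeonhole principle, to guarantee some box contains ≥ r objects we need more than (r − 1) · k objects total. Threshold: n = (r − 1) · k + 1. With r = 6 and k = 176: n = 5 · 176 + 1 = 880 + 1 = 881. For n = 880 = 5 · 176, we can put exactly 5 objects in every box, avoiding 6 in any single one — so 881 is tight.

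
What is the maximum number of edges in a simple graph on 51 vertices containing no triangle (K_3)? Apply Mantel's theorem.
ex(51, K_3) = ⌊51^2/4⌋ = 650

Mantel (1907): a triangle-free graph on n vertices has at most ⌊n^2/4⌋ edges, with equality for the complete bipartite graph K_{⌊n/2⌋, ⌈n/2⌉}. For n = 51: ⌊51^2/4⌋ = ⌊2601/4⌋ = 650. The extremal graph is K_{25, 26}, which has 25·26 = 650 edges.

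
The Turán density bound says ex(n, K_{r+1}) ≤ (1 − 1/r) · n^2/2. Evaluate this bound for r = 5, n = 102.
Turán density bound = (4/5) · 102^2/2 = 20808/5 ≈ 4161.6

Turán's theorem: ex(n, K_{r+1}) is achieved by the complete r-partite Turán graph T(n, r) with parts as balanced as possible, and is at most (1 − 1/r) · n^2/2. For r = 5, n = 102: the density bound is (4/5) · 10404/2 = 20808/5 ≈ 4161.6. The integer-valued extremum is e(T(102, 5)) = 4161, which is strictly less than the density bound 20808/5 since 5 ∤ 102 (the parts of T(102, 5) cannot all be equal).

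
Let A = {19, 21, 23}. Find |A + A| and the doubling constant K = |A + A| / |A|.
K = |A + A| / |A| = 5/3

Enumerate A + A = {a + b : a, b ∈ A}. With |A| = 3, there are |A|^2 = 9 ordered sum pairs; collecting distinct values, A + A = {38, 40, 42, 44, 46}, so |A + A| = 5. Thus K = 5/3. Here |A + A| = 2|A| − 1 = 5, the minimum possible — so K = 5/3 is minimal, which holds iff A is an arithmetic progression.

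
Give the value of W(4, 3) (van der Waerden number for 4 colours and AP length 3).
W(4, 3) = 76

W(4, 3) = 76. The lower bound W(4, 3) > 75 comes from an explicit good 4-colouring of [1, 75]; the upper bound W(4, 3) ≤ 76 was verified by exhaustive search over 4-colourings of [1, 76].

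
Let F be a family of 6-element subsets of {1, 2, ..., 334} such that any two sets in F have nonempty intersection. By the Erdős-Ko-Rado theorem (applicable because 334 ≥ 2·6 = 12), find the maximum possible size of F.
max |F| = C(333, 5) = 33108454071

Erdős-Ko-Rado (1961): when n ≥ 2k, max |F| = C(n−1, k−1). The bound is attained by the star {A : i ∈ A} for any fixed i ∈ [n]. Here C(334−1, 6−1) = C(333, 5) = 33108454071.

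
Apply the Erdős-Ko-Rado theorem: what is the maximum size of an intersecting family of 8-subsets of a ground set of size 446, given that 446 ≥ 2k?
max |F| = C(445, 7) = 653874237236220

The Erdős-Ko-Rado theorem states: for n ≥ 2k, an intersecting family of k-subsets of an n-element set has size at most C(n − 1, k − 1), with equality for 'star' families {A ⊆ [n] : |A| = k, i ∈ A} (fix an element i). For n = 446, k = 8: C(445, 7) = 653874237236220.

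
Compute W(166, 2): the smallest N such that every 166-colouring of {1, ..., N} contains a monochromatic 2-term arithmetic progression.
W(166, 2) = 166 + 1 = 167

A 2-term AP is any pair of integers, so a monochromatic 2-AP exists iff some colour is used at least twice. With 166 colours, the colouring i ↦ i on {1, ..., 166} uses each colour once, avoiding any monochromatic pair, so W(166, 2) > 166. For {1, ..., 167}, pigeonhole forces two integers of the same colour, which form a monochromatic 2-AP. Hence W(166, 2) = 167.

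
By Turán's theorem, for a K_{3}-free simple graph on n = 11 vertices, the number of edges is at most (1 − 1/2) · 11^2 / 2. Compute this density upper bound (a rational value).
Turán density bound = (1/2) · 11^2/2 = 121/4 ≈ 30.25

Turán's theorem: ex(n, K_{r+1}) is achieved by the complete r-partite Turán graph T(n, r) with parts as balanced as possible, and is at most (1 − 1/r) · n^2/2. For r = 2, n = 11: the density bound is (1/2) · 121/2 = 121/4 ≈ 30.25. The integer-valued extremum is e(T(11, 2)) = 30, which is strictly less than the density bound 121/4 since 2 ∤ 11 (the parts of T(11, 2) cannot all be equal).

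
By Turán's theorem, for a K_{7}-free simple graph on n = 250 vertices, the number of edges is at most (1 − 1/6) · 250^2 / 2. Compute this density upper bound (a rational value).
Turán density bound = (5/6) · 250^2/2 = 78125/3 ≈ 26041.6667

Turán's theorem: ex(n, K_{r+1}) is achieved by the complete r-partite Turán graph T(n, r) with parts as balanced as possible, and is at most (1 − 1/r) · n^2/2. For r = 6, n = 250: the density bound is (5/6) · 62500/2 = 78125/3 ≈ 26041.6667. The integer-valued extremum is e(T(250, 6)) = 26041, which is strictly less than the density bound 78125/3 since 6 ∤ 250 (the parts of T(250, 6) cannot all be equal).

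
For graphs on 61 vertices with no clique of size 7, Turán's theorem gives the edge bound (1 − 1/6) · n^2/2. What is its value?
Turán density bound = (5/6) · 61^2/2 = 18605/12 ≈ 1550.4167

Turán's theorem: ex(n, K_{r+1}) is achieved by the complete r-partite Turán graph T(n, r) with parts as balanced as possible, and is at most (1 − 1/r) · n^2/2. For r = 6, n = 61: the density bound is (5/6) · 3721/2 = 18605/12 ≈ 1550.4167. The integer-valued extremum is e(T(61, 6)) = 1550, which is strictly less than the density bound 18605/12 since 6 ∤ 61 (the parts of T(61, 6) cannot all be equal).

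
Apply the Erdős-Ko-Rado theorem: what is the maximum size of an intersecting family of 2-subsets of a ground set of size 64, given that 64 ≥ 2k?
max |F| = C(63, 1) = 63

The Erdős-Ko-Rado theorem states: for n ≥ 2k, an intersecting family of k-subsets of an n-element set has size at most C(n − 1, k − 1), with equality for 'star' families {A ⊆ [n] : |A| = k, i ∈ A} (fix an element i). For n = 64, k = 2: C(63, 1) = 63.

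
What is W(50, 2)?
W(50, 2) = 50 + 1 = 51

A 2-term AP is any pair of integers, so a monochromatic 2-AP exists iff some colour is used at least twice. With 50 colours, the colouring i ↦ i on {1, ..., 50} uses each colour once, avoiding any monochromatic pair, so W(50, 2) > 50. For {1, ..., 51}, pigeonhole forces two integers of the same colour, which form a monochromatic 2-AP. Hence W(50, 2) = 51.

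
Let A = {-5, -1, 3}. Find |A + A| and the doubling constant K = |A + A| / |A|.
K = |A + A| / |A| = 5/3

Enumerate A + A = {a + b : a, b ∈ A}. With |A| = 3, there are |A|^2 = 9 ordered sum pairs; collecting distinct values, A + A = {-10, -6, -2, 2, 6}, so |A + A| = 5. Thus K = 5/3. Here |A + A| = 2|A| − 1 = 5, the minimum possible — so K = 5/3 is minimal, which holds iff A is an arithmetic progression.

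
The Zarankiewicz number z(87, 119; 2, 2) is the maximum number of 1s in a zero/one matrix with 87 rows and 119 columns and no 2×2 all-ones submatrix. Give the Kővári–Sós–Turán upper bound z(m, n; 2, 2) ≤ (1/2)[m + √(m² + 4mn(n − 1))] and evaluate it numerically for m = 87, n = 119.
z(87, 119; 2, 2) ≤ (1/2)[87 + √(87² + 4·87·119·118)] = (1/2)[87 + √4894185] = 1149.6402

Kővári–Sós–Turán: let r_1, ..., r_87 be the row sums and z = Σ r_i the total number of 1s. Each pair of columns can share at most one row with both entries 1 (else a 2×2 all-ones block appears), so Σ_i C(r_i, 2) ≤ C(119, 2) = 7021. By convexity Σ_i C(r_i, 2) ≥ 87·C(z/87, 2) = z(z − 87)/(2·87), giving z² − 87z − 87·119·118 ≤ 0 and hence z ≤ (1/2)[87 + √(7569 + 4·1221654)] = (1/2)[87 + √4894185] ≈ (1/2)(87 + 2212.2805) = 1149.6402.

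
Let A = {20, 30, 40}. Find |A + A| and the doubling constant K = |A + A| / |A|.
K = |A + A| / |A| = 5/3

Enumerate A + A = {a + b : a, b ∈ A}. With |A| = 3, there are |A|^2 = 9 ordered sum pairs; collecting distinct values, A + A = {40, 50, 60, 70, 80}, so |A + A| = 5. Thus K = 5/3. Here |A + A| = 2|A| − 1 = 5, the minimum possible — so K = 5/3 is minimal, which holds iff A is an arithmetic progression.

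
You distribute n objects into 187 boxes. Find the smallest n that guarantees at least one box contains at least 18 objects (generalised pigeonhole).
n = (18 − 1)·187 + 1 = 3180

By the generalised pigeonhole principle, to guarantee some box contains ≥ r objects we need more than (r − 1) · k objects total. Threshold: n = (r − 1) · k + 1. With r = 18 and k = 187: n = 17 · 187 + 1 = 3179 + 1 = 3180. For n = 3179 = 17 · 187, we can put exactly 17 objects in every box, avoiding 18 in any single one — so 3180 is tight.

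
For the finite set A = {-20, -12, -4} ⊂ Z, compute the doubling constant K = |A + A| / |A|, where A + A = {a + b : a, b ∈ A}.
K = |A + A| / |A| = 5/3

Enumerate A + A = {a + b : a, b ∈ A}. With |A| = 3, there are |A|^2 = 9 ordered sum pairs; collecting distinct values, A + A = {-40, -32, -24, -16, -8}, so |A + A| = 5. Thus K = 5/3. Here |A + A| = 2|A| − 1 = 5, the minimum possible — so K = 5/3 is minimal, which holds iff A is an arithmetic progression.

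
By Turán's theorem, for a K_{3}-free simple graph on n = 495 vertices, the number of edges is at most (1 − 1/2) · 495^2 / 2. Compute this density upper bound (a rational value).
Turán density bound = (1/2) · 495^2/2 = 245025/4 ≈ 61256.25

Turán's theorem: ex(n, K_{r+1}) is achieved by the complete r-partite Turán graph T(n, r) with parts as balanced as possible, and is at most (1 − 1/r) · n^2/2. For r = 2, n = 495: the density bound is (1/2) · 245025/2 = 245025/4 ≈ 61256.25. The integer-valued extremum is e(T(495, 2)) = 61256, which is strictly less than the density bound 245025/4 since 2 ∤ 495 (the parts of T(495, 2) cannot all be equal).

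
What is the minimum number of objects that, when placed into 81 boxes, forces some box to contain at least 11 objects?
n = (11 − 1)·81 + 1 = 811

By the generalised pigeonhole principle, to guarantee some box contains ≥ r objects we need more than (r − 1) · k objects total. Threshold: n = (r − 1) · k + 1. With r = 11 and k = 81: n = 10 · 81 + 1 = 810 + 1 = 811. For n = 810 = 10 · 81, we can put exactly 10 objects in every box, avoiding 11 in any single one — so 811 is tight.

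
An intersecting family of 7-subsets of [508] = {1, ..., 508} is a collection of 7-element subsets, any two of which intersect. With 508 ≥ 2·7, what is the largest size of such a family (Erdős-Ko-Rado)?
max |F| = C(507, 6) = 22899162368082

The Erdős-Ko-Rado theorem states: for n ≥ 2k, an intersecting family of k-subsets of an n-element set has size at most C(n − 1, k − 1), with equality for 'star' families {A ⊆ [n] : |A| = k, i ∈ A} (fix an element i). For n = 508, k = 7: C(507, 6) = 22899162368082.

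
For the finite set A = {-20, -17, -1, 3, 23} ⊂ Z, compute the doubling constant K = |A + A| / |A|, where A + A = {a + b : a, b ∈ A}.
K = |A + A| / |A| = 14/5

Enumerate A + A = {a + b : a, b ∈ A}. With |A| = 5, there are |A|^2 = 25 ordered sum pairs; collecting distinct values, A + A = {-40, -37, -34, -21, -18, -17, -14, -2, 2, 3, 6, 22, 26, 46}, so |A + A| = 14. Thus K = 14/5. For comparison, the minimum possible |A + A| over all 5-element sets is 2·5 − 1 = 9 (so min K = 9/5), attained only by arithmetic progressions.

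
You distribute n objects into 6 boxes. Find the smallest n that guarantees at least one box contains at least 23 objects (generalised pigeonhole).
n = (23 − 1)·6 + 1 = 133

By the generalised pigeonhole principle, to guarantee some box contains ≥ r objects we need more than (r − 1) · k objects total. Threshold: n = (r − 1) · k + 1. With r = 23 and k = 6: n = 22 · 6 + 1 = 132 + 1 = 133. For n = 132 = 22 · 6, we can put exactly 22 objects in every box, avoiding 23 in any single one — so 133 is tight.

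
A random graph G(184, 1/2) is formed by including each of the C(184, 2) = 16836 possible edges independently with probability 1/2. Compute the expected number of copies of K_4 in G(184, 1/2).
E[# K_4] = C(184, 4) · (1/2)^C(4, 2) = 46217626 / 2^6 = 23108813/32 = 722150.40625

For each 4-subset S of vertices (there are C(184, 4) = 46217626 such S), let X_S = 1 if S induces a K_4 (all C(4, 2) = 6 edges present). Then P(X_S = 1) = (1/2)^6 = 1/64. By linearity of expectation, E[# K_4] = C(184, 4) · (1/2)^6 = 46217626 / 64 = 23108813/32 = 722150.40625.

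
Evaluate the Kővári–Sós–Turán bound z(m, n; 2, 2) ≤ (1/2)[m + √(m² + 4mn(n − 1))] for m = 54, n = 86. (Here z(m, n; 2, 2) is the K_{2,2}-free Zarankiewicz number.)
z(54, 86; 2, 2) ≤ (1/2)[54 + √(54² + 4·54·86·85)] = (1/2)[54 + √1581876] = 655.8633

Kővári–Sós–Turán: let r_1, ..., r_54 be the row sums and z = Σ r_i the total number of 1s. Each pair of columns can share at most one row with both entries 1 (else a 2×2 all-ones block appears), so Σ_i C(r_i, 2) ≤ C(86, 2) = 3655. By convexity Σ_i C(r_i, 2) ≥ 54·C(z/54, 2) = z(z − 54)/(2·54), giving z² − 54z − 54·86·85 ≤ 0 and hence z ≤ (1/2)[54 + √(2916 + 4·394740)] = (1/2)[54 + √1581876] ≈ (1/2)(54 + 1257.7265) = 655.8633.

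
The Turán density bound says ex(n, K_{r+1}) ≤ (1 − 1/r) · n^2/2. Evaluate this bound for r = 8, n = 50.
Turán density bound = (7/8) · 50^2/2 = 4375/4 ≈ 1093.75

Turán's theorem: ex(n, K_{r+1}) is achieved by the complete r-partite Turán graph T(n, r) with parts as balanced as possible, and is at most (1 − 1/r) · n^2/2. For r = 8, n = 50: the density bound is (7/8) · 2500/2 = 4375/4 ≈ 1093.75. The integer-valued extremum is e(T(50, 8)) = 1093, which is strictly less than the density bound 4375/4 since 8 ∤ 50 (the parts of T(50, 8) cannot all be equal).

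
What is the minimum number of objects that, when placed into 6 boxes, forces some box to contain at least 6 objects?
n = (6 − 1)·6 + 1 = 31

By the generalised pigeonhole principle, to guarantee some box contains ≥ r objects we need more than (r − 1) · k objects total. Threshold: n = (r − 1) · k + 1. With r = 6 and k = 6: n = 5 · 6 + 1 = 30 + 1 = 31. For n = 30 = 5 · 6, we can put exactly 5 objects in every box, avoiding 6 in any single one — so 31 is tight.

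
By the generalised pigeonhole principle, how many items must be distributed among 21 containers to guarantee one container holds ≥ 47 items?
n = (47 − 1)·21 + 1 = 967

By the generalised pigeonhole principle, to guarantee some box contains ≥ r objects we need more than (r − 1) · k objects total. Threshold: n = (r − 1) · k + 1. With r = 47 and k = 21: n = 46 · 21 + 1 = 966 + 1 = 967. For n = 966 = 46 · 21, we can put exactly 46 objects in every box, avoiding 47 in any single one — so 967 is tight.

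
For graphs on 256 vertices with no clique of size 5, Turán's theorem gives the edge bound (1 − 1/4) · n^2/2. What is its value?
Turán density bound = (3/4) · 256^2/2 = 24576

Turán's theorem: ex(n, K_{r+1}) is achieved by the complete r-partite Turán graph T(n, r) with parts as balanced as possible, and is at most (1 − 1/r) · n^2/2. For r = 4, n = 256: the density bound is (3/4) · 65536/2 = 24576. Since 4 ∣ 256, the Turán graph T(256, 4) has parts of equal size 64, and its edge count e(T(256, 4)) = 24576 attains the density bound exactly.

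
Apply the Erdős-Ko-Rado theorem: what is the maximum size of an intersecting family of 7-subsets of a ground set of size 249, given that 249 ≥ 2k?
max |F| = C(248, 6) = 304027892532

Erdős-Ko-Rado (1961): when n ≥ 2k, max |F| = C(n−1, k−1). The bound is attained by the star {A : i ∈ A} for any fixed i ∈ [n]. Here C(249−1, 7−1) = C(248, 6) = 304027892532.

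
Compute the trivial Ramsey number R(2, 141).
R(2, 141) = 141

R(2, k) = k for all k ≥ 2: in a 2-colouring of K_k, either some edge is red (a red K_2) or all edges are blue (a blue K_k). And K_{140} coloured all-blue has no blue K_141, so R(2, 141) > 140. Hence R(2, 141) = 141.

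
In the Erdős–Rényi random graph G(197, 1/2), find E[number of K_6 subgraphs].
E[# K_6] = C(197, 6) · (1/2)^C(6, 2) = 75176946208 / 2^15 = 2349279569/1024 ≈ 2294218.329102

For each 6-subset S of vertices (there are C(197, 6) = 75176946208 such S), let X_S = 1 if S induces a K_6 (all C(6, 2) = 15 edges present). Then P(X_S = 1) = (1/2)^15 = 1/32768. By linearity of expectation, E[# K_6] = C(197, 6) · (1/2)^15 = 75176946208 / 32768 = 2349279569/1024 ≈ 2294218.329102.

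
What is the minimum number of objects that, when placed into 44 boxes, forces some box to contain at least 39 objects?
n = (39 − 1)·44 + 1 = 1673

By the generalised pigeonhole principle, to guarantee some box contains ≥ r objects we need more than (r − 1) · k objects total. Threshold: n = (r − 1) · k + 1. With r = 39 and k = 44: n = 38 · 44 + 1 = 1672 + 1 = 1673. For n = 1672 = 38 · 44, we can put exactly 38 objects in every box, avoiding 39 in any single one — so 1673 is tight.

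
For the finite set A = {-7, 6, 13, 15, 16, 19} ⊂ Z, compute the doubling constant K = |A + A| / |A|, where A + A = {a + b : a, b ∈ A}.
K = |A + A| / |A| = 19/6

Enumerate A + A = {a + b : a, b ∈ A}. With |A| = 6, there are |A|^2 = 36 ordered sum pairs; collecting distinct values, A + A = {-14, -1, 6, 8, 9, 12, 19, 21, 22, 25, 26, 28, 29, 30, 31, 32, 34, 35, 38}, so |A + A| = 19. Thus K = 19/6. For comparison, the minimum possible |A + A| over all 6-element sets is 2·6 − 1 = 11 (so min K = 11/6), attained only by arithmetic progressions.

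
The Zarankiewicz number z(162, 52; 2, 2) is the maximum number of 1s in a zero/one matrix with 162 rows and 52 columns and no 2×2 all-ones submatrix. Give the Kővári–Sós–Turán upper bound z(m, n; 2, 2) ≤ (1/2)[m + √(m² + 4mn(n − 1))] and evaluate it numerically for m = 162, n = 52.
z(162, 52; 2, 2) ≤ (1/2)[162 + √(162² + 4·162·52·51)] = (1/2)[162 + √1744740] = 741.443

Kővári–Sós–Turán: let r_1, ..., r_162 be the row sums and z = Σ r_i the total number of 1s. Each pair of columns can share at most one row with both entries 1 (else a 2×2 all-ones block appears), so Σ_i C(r_i, 2) ≤ C(52, 2) = 1326. By convexity Σ_i C(r_i, 2) ≥ 162·C(z/162, 2) = z(z − 162)/(2·162), giving z² − 162z − 162·52·51 ≤ 0 and hence z ≤ (1/2)[162 + √(26244 + 4·429624)] = (1/2)[162 + √1744740] ≈ (1/2)(162 + 1320.8861) = 741.443.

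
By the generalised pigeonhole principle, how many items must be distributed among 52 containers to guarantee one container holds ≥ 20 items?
n = (20 − 1)·52 + 1 = 989

By the generalised pigeonhole principle, to guarantee some box contains ≥ r objects we need more than (r − 1) · k objects total. Threshold: n = (r − 1) · k + 1. With r = 20 and k = 52: n = 19 · 52 + 1 = 988 + 1 = 989. For n = 988 = 19 · 52, we can put exactly 19 objects in every box, avoiding 20 in any single one — so 989 is tight.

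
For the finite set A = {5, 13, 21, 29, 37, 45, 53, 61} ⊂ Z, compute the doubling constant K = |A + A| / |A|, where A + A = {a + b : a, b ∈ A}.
K = |A + A| / |A| = 15/8

Enumerate A + A = {a + b : a, b ∈ A}. With |A| = 8, there are |A|^2 = 64 ordered sum pairs; collecting distinct values, A + A = {10, 18, 26, 34, 42, 50, 58, 66, 74, 82, 90, 98, 106, 114, 122}, so |A + A| = 15. Thus K = 15/8. Here |A + A| = 2|A| − 1 = 15, the minimum possible — so K = 15/8 is minimal, which holds iff A is an arithmetic progression.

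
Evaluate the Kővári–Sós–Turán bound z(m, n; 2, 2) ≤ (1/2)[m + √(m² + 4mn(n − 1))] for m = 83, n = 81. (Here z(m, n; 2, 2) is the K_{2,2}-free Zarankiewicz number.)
z(83, 81; 2, 2) ≤ (1/2)[83 + √(83² + 4·83·81·80)] = (1/2)[83 + √2158249] = 776.049

Kővári–Sós–Turán: let r_1, ..., r_83 be the row sums and z = Σ r_i the total number of 1s. Each pair of columns can share at most one row with both entries 1 (else a 2×2 all-ones block appears), so Σ_i C(r_i, 2) ≤ C(81, 2) = 3240. By convexity Σ_i C(r_i, 2) ≥ 83·C(z/83, 2) = z(z − 83)/(2·83), giving z² − 83z − 83·81·80 ≤ 0 and hence z ≤ (1/2)[83 + √(6889 + 4·537840)] = (1/2)[83 + √2158249] ≈ (1/2)(83 + 1469.098) = 776.049.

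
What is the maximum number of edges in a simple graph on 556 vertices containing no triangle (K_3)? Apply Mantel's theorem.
ex(556, K_3) = ⌊556^2/4⌋ = 77284

Mantel (1907): a triangle-free graph on n vertices has at most ⌊n^2/4⌋ edges, with equality for the complete bipartite graph K_{⌊n/2⌋, ⌈n/2⌉}. For n = 556: ⌊556^2/4⌋ = ⌊309136/4⌋ = 77284. The extremal graph is K_{278, 278}, which has 278·278 = 77284 edges.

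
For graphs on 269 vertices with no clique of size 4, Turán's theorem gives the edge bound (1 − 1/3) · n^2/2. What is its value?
Turán density bound = (2/3) · 269^2/2 = 72361/3 ≈ 24120.3333

Turán's theorem: ex(n, K_{r+1}) is achieved by the complete r-partite Turán graph T(n, r) with parts as balanced as possible, and is at most (1 − 1/r) · n^2/2. For r = 3, n = 269: the density bound is (2/3) · 72361/2 = 72361/3 ≈ 24120.3333. The integer-valued extremum is e(T(269, 3)) = 24120, which is strictly less than the density bound 72361/3 since 3 ∤ 269 (the parts of T(269, 3) cannot all be equal).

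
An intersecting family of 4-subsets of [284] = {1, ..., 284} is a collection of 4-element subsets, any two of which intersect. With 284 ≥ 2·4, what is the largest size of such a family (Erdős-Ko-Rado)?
max |F| = C(283, 3) = 3737581

The Erdős-Ko-Rado theorem states: for n ≥ 2k, an intersecting family of k-subsets of an n-element set has size at most C(n − 1, k − 1), with equality for 'star' families {A ⊆ [n] : |A| = k, i ∈ A} (fix an element i). For n = 284, k = 4: C(283, 3) = 3737581.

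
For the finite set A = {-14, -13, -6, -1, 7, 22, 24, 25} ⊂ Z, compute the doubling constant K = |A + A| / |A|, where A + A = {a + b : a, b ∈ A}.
K = |A + A| / |A| = 34/8 = 17/4

Enumerate A + A = {a + b : a, b ∈ A}. With |A| = 8, there are |A|^2 = 64 ordered sum pairs; collecting distinct values, A + A = {-28, -27, -26, -20, -19, -15, -14, -12, -7, -6, -2, 1, 6, 8, 9, 10, 11, 12, 14, 16, 18, 19, 21, 23, 24, 29, 31, 32, 44, 46, 47, 48, 49, 50}, so |A + A| = 34. Thus K = 34/8 = 17/4. For comparison, the minimum possible |A + A| over all 8-element sets is 2·8 − 1 = 15 (so min K = 15/8), attained only by arithmetic progressions.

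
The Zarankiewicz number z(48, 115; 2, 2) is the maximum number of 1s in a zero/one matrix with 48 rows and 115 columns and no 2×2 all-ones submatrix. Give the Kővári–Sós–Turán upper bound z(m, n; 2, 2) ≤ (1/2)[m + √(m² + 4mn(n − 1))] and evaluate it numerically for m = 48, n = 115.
z(48, 115; 2, 2) ≤ (1/2)[48 + √(48² + 4·48·115·114)] = (1/2)[48 + √2519424] = 817.6347

Kővári–Sós–Turán: let r_1, ..., r_48 be the row sums and z = Σ r_i the total number of 1s. Each pair of columns can share at most one row with both entries 1 (else a 2×2 all-ones block appears), so Σ_i C(r_i, 2) ≤ C(115, 2) = 6555. By convexity Σ_i C(r_i, 2) ≥ 48·C(z/48, 2) = z(z − 48)/(2·48), giving z² − 48z − 48·115·114 ≤ 0 and hence z ≤ (1/2)[48 + √(2304 + 4·629280)] = (1/2)[48 + √2519424] ≈ (1/2)(48 + 1587.2694) = 817.6347.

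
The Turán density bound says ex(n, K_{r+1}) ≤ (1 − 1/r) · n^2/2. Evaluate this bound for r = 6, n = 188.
Turán density bound = (5/6) · 188^2/2 = 44180/3 ≈ 14726.6667

Turán's theorem: ex(n, K_{r+1}) is achieved by the complete r-partite Turán graph T(n, r) with parts as balanced as possible, and is at most (1 − 1/r) · n^2/2. For r = 6, n = 188: the density bound is (5/6) · 35344/2 = 44180/3 ≈ 14726.6667. The integer-valued extremum is e(T(188, 6)) = 14726, which is strictly less than the density bound 44180/3 since 6 ∤ 188 (the parts of T(188, 6) cannot all be equal).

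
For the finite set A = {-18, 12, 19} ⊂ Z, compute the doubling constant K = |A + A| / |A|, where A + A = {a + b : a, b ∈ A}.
K = |A + A| / |A| = 6/3 = 2

Enumerate A + A = {a + b : a, b ∈ A}. With |A| = 3, there are |A|^2 = 9 ordered sum pairs; collecting distinct values, A + A = {-36, -6, 1, 24, 31, 38}, so |A + A| = 6. Thus K = 6/3 = 2. For comparison, the minimum possible |A + A| over all 3-element sets is 2·3 − 1 = 5 (so min K = 5/3), attained only by arithmetic progressions.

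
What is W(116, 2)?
W(116, 2) = 116 + 1 = 117

A 2-term AP is any pair of integers, so a monochromatic 2-AP exists iff some colour is used at least twice. With 116 colours, the colouring i ↦ i on {1, ..., 116} uses each colour once, avoiding any monochromatic pair, so W(116, 2) > 116. For {1, ..., 117}, pigeonhole forces two integers of the same colour, which form a monochromatic 2-AP. Hence W(116, 2) = 117.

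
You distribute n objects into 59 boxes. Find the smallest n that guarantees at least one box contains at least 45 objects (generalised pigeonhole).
n = (45 − 1)·59 + 1 = 2597

By the generalised pigeonhole principle, to guarantee some box contains ≥ r objects we need more than (r − 1) · k objects total. Threshold: n = (r − 1) · k + 1. With r = 45 and k = 59: n = 44 · 59 + 1 = 2596 + 1 = 2597. For n = 2596 = 44 · 59, we can put exactly 44 objects in every box, avoiding 45 in any single one — so 2597 is tight.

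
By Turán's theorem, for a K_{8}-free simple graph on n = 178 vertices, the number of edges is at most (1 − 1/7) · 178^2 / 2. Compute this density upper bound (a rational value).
Turán density bound = (6/7) · 178^2/2 = 95052/7 ≈ 13578.8571

Turán's theorem: ex(n, K_{r+1}) is achieved by the complete r-partite Turán graph T(n, r) with parts as balanced as possible, and is at most (1 − 1/r) · n^2/2. For r = 7, n = 178: the density bound is (6/7) · 31684/2 = 95052/7 ≈ 13578.8571. The integer-valued extremum is e(T(178, 7)) = 13578, which is strictly less than the density bound 95052/7 since 7 ∤ 178 (the parts of T(178, 7) cannot all be equal).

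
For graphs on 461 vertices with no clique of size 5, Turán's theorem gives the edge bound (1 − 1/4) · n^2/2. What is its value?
Turán density bound = (3/4) · 461^2/2 = 637563/8 ≈ 79695.375

Turán's theorem: ex(n, K_{r+1}) is achieved by the complete r-partite Turán graph T(n, r) with parts as balanced as possible, and is at most (1 − 1/r) · n^2/2. For r = 4, n = 461: the density bound is (3/4) · 212521/2 = 637563/8 ≈ 79695.375. The integer-valued extremum is e(T(461, 4)) = 79695, which is strictly less than the density bound 637563/8 since 4 ∤ 461 (the parts of T(461, 4) cannot all be equal).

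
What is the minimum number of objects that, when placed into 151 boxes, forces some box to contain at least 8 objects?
n = (8 − 1)·151 + 1 = 1058

By the generalised pigeonhole principle, to guarantee some box contains ≥ r objects we need more than (r − 1) · k objects total. Threshold: n = (r − 1) · k + 1. With r = 8 and k = 151: n = 7 · 151 + 1 = 1057 + 1 = 1058. For n = 1057 = 7 · 151, we can put exactly 7 objects in every box, avoiding 8 in any single one — so 1058 is tight.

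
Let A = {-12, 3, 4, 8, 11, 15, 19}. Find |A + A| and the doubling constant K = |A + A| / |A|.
K = |A + A| / |A| = 23/7

Enumerate A + A = {a + b : a, b ∈ A}. With |A| = 7, there are |A|^2 = 49 ordered sum pairs; collecting distinct values, A + A = {-24, -9, -8, -4, -1, 3, 6, 7, 8, 11, 12, 14, 15, 16, 18, 19, 22, 23, 26, 27, 30, 34, 38}, so |A + A| = 23. Thus K = 23/7. For comparison, the minimum possible |A + A| over all 7-element sets is 2·7 − 1 = 13 (so min K = 13/7), attained only by arithmetic progressions.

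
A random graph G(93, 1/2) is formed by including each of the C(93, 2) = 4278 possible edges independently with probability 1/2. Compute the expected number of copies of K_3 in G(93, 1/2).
E[# K_3] = C(93, 3) · (1/2)^C(3, 2) = 129766 / 2^3 = 64883/4 = 16220.75

For each 3-subset S of vertices (there are C(93, 3) = 129766 such S), let X_S = 1 if S induces a K_3 (all C(3, 2) = 3 edges present). Then P(X_S = 1) = (1/2)^3 = 1/8. By linearity of expectation, E[# K_3] = C(93, 3) · (1/2)^3 = 129766 / 8 = 64883/4 = 16220.75.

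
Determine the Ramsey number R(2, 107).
R(2, 107) = 107

R(2, k) = k for all k ≥ 2: in a 2-colouring of K_k, either some edge is red (a red K_2) or all edges are blue (a blue K_k). And K_{106} coloured all-blue has no blue K_107, so R(2, 107) > 106. Hence R(2, 107) = 107.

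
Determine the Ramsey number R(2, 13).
R(2, 13) = 13

R(2, k) = k for all k ≥ 2: in a 2-colouring of K_k, either some edge is red (a red K_2) or all edges are blue (a blue K_k). And K_{12} coloured all-blue has no blue K_13, so R(2, 13) > 12. Hence R(2, 13) = 13.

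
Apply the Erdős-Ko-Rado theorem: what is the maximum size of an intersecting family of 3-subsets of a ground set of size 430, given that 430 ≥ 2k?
max |F| = C(429, 2) = 91806

The Erdős-Ko-Rado theorem states: for n ≥ 2k, an intersecting family of k-subsets of an n-element set has size at most C(n − 1, k − 1), with equality for 'star' families {A ⊆ [n] : |A| = k, i ∈ A} (fix an element i). For n = 430, k = 3: C(429, 2) = 91806.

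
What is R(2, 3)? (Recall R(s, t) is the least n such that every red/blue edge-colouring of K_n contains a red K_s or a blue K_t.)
R(2, 3) = 3

R(2, k) = k for all k ≥ 2: in a 2-colouring of K_k, either some edge is red (a red K_2) or all edges are blue (a blue K_k). And K_{2} coloured all-blue has no blue K_3, so R(2, 3) > 2. Hence R(2, 3) = 3.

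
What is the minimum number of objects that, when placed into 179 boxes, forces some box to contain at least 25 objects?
n = (25 − 1)·179 + 1 = 4297

By the generalised pigeonhole principle, to guarantee some box contains ≥ r objects we need more than (r − 1) · k objects total. Threshold: n = (r − 1) · k + 1. With r = 25 and k = 179: n = 24 · 179 + 1 = 4296 + 1 = 4297. For n = 4296 = 24 · 179, we can put exactly 24 objects in every box, avoiding 25 in any single one — so 4297 is tight.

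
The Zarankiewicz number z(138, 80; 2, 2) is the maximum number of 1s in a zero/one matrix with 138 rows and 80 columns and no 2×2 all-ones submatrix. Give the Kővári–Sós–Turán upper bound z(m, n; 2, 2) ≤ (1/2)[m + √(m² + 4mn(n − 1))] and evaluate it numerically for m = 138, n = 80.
z(138, 80; 2, 2) ≤ (1/2)[138 + √(138² + 4·138·80·79)] = (1/2)[138 + √3507684] = 1005.4406

Kővári–Sós–Turán: let r_1, ..., r_138 be the row sums and z = Σ r_i the total number of 1s. Each pair of columns can share at most one row with both entries 1 (else a 2×2 all-ones block appears), so Σ_i C(r_i, 2) ≤ C(80, 2) = 3160. By convexity Σ_i C(r_i, 2) ≥ 138·C(z/138, 2) = z(z − 138)/(2·138), giving z² − 138z − 138·80·79 ≤ 0 and hence z ≤ (1/2)[138 + √(19044 + 4·872160)] = (1/2)[138 + √3507684] ≈ (1/2)(138 + 1872.8812) = 1005.4406.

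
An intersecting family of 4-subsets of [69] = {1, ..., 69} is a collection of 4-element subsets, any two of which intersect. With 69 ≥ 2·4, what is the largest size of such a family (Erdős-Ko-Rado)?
max |F| = C(68, 3) = 50116

The Erdős-Ko-Rado theorem states: for n ≥ 2k, an intersecting family of k-subsets of an n-element set has size at most C(n − 1, k − 1), with equality for 'star' families {A ⊆ [n] : |A| = k, i ∈ A} (fix an element i). For n = 69, k = 4: C(68, 3) = 50116.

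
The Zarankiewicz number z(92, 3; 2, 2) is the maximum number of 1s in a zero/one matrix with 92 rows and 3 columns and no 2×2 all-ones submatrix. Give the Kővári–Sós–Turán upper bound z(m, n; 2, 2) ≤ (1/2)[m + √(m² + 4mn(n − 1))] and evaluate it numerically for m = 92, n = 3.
z(92, 3; 2, 2) ≤ (1/2)[92 + √(92² + 4·92·3·2)] = (1/2)[92 + √10672] = 97.6527

Kővári–Sós–Turán: let r_1, ..., r_92 be the row sums and z = Σ r_i the total number of 1s. Each pair of columns can share at most one row with both entries 1 (else a 2×2 all-ones block appears), so Σ_i C(r_i, 2) ≤ C(3, 2) = 3. By convexity Σ_i C(r_i, 2) ≥ 92·C(z/92, 2) = z(z − 92)/(2·92), giving z² − 92z − 92·3·2 ≤ 0 and hence z ≤ (1/2)[92 + √(8464 + 4·552)] = (1/2)[92 + √10672] ≈ (1/2)(92 + 103.3054) = 97.6527.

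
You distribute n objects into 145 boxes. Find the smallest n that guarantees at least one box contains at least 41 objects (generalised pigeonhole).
n = (41 − 1)·145 + 1 = 5801

By the generalised pigeonhole principle, to guarantee some box contains ≥ r objects we need more than (r − 1) · k objects total. Threshold: n = (r − 1) · k + 1. With r = 41 and k = 145: n = 40 · 145 + 1 = 5800 + 1 = 5801. For n = 5800 = 40 · 145, we can put exactly 40 objects in every box, avoiding 41 in any single one — so 5801 is tight.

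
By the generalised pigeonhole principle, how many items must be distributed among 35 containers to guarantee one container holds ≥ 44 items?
n = (44 − 1)·35 + 1 = 1506

By the generalised pigeonhole principle, to guarantee some box contains ≥ r objects we need more than (r − 1) · k objects total. Threshold: n = (r − 1) · k + 1. With r = 44 and k = 35: n = 43 · 35 + 1 = 1505 + 1 = 1506. For n = 1505 = 43 · 35, we can put exactly 43 objects in every box, avoiding 44 in any single one — so 1506 is tight.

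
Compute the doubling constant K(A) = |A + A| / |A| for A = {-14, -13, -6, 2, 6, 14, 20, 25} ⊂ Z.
K = |A + A| / |A| = 32/8 = 4

Enumerate A + A = {a + b : a, b ∈ A}. With |A| = 8, there are |A|^2 = 64 ordered sum pairs; collecting distinct values, A + A = {-28, -27, -26, -20, -19, -12, -11, -8, -7, -4, 0, 1, 4, 6, 7, 8, 11, 12, 14, 16, 19, 20, 22, 26, 27, 28, 31, 34, 39, 40, 45, 50}, so |A + A| = 32. Thus K = 32/8 = 4. For comparison, the minimum possible |A + A| over all 8-element sets is 2·8 − 1 = 15 (so min K = 15/8), attained only by arithmetic progressions.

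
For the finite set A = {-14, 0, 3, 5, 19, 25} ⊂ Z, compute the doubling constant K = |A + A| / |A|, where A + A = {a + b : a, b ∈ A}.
K = |A + A| / |A| = 20/6 = 10/3

Enumerate A + A = {a + b : a, b ∈ A}. With |A| = 6, there are |A|^2 = 36 ordered sum pairs; collecting distinct values, A + A = {-28, -14, -11, -9, 0, 3, 5, 6, 8, 10, 11, 19, 22, 24, 25, 28, 30, 38, 44, 50}, so |A + A| = 20. Thus K = 20/6 = 10/3. For comparison, the minimum possible |A + A| over all 6-element sets is 2·6 − 1 = 11 (so min K = 11/6), attained only by arithmetic progressions.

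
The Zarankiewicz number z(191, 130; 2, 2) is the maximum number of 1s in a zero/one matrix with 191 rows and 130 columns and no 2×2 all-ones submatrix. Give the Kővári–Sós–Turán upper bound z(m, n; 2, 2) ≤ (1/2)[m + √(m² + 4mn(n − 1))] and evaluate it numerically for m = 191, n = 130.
z(191, 130; 2, 2) ≤ (1/2)[191 + √(191² + 4·191·130·129)] = (1/2)[191 + √12848761] = 1887.7584

Kővári–Sós–Turán: let r_1, ..., r_191 be the row sums and z = Σ r_i the total number of 1s. Each pair of columns can share at most one row with both entries 1 (else a 2×2 all-ones block appears), so Σ_i C(r_i, 2) ≤ C(130, 2) = 8385. By convexity Σ_i C(r_i, 2) ≥ 191·C(z/191, 2) = z(z − 191)/(2·191), giving z² − 191z − 191·130·129 ≤ 0 and hence z ≤ (1/2)[191 + √(36481 + 4·3203070)] = (1/2)[191 + √12848761] ≈ (1/2)(191 + 3584.5168) = 1887.7584.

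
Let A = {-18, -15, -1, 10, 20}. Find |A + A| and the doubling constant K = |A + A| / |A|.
K = |A + A| / |A| = 15/5 = 3

Enumerate A + A = {a + b : a, b ∈ A}. With |A| = 5, there are |A|^2 = 25 ordered sum pairs; collecting distinct values, A + A = {-36, -33, -30, -19, -16, -8, -5, -2, 2, 5, 9, 19, 20, 30, 40}, so |A + A| = 15. Thus K = 15/5 = 3. For comparison, the minimum possible |A + A| over all 5-element sets is 2·5 − 1 = 9 (so min K = 9/5), attained only by arithmetic progressions.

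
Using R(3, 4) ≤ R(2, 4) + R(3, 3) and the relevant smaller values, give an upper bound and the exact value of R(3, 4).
R(3, 4) ≤ R(2, 4) + R(3, 3) = 4 + 6 = 10; exact value R(3, 4) = 9.

The Erdős–Szekeres recurrence R(r, s) ≤ R(r−1, s) + R(r, s−1) applied to (r, s) = (3, 4) gives
  R(3, 4) ≤ R(2, 4) + R(3, 3) = 4 + 6 = 10.
(Recall R(2, k) = k and R is symmetric.) The recurrence is not tight here (it gives 10, but the exact value is R(3, 4) = 9); the tight upper bound requires a sharper argument than the simple recurrence, combined with a lower-bound construction on K_{8}.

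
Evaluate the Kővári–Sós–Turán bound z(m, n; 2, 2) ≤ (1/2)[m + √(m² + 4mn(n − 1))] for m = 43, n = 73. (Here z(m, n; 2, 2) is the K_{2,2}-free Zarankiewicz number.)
z(43, 73; 2, 2) ≤ (1/2)[43 + √(43² + 4·43·73·72)] = (1/2)[43 + √905881] = 497.3889

Kővári–Sós–Turán: let r_1, ..., r_43 be the row sums and z = Σ r_i the total number of 1s. Each pair of columns can share at most one row with both entries 1 (else a 2×2 all-ones block appears), so Σ_i C(r_i, 2) ≤ C(73, 2) = 2628. By convexity Σ_i C(r_i, 2) ≥ 43·C(z/43, 2) = z(z − 43)/(2·43), giving z² − 43z − 43·73·72 ≤ 0 and hence z ≤ (1/2)[43 + √(1849 + 4·226008)] = (1/2)[43 + √905881] ≈ (1/2)(43 + 951.7778) = 497.3889.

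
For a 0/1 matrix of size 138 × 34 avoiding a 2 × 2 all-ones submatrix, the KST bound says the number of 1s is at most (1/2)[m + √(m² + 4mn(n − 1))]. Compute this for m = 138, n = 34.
z(138, 34; 2, 2) ≤ (1/2)[138 + √(138² + 4·138·34·33)] = (1/2)[138 + √638388] = 468.4959

Kővári–Sós–Turán: let r_1, ..., r_138 be the row sums and z = Σ r_i the total number of 1s. Each pair of columns can share at most one row with both entries 1 (else a 2×2 all-ones block appears), so Σ_i C(r_i, 2) ≤ C(34, 2) = 561. By convexity Σ_i C(r_i, 2) ≥ 138·C(z/138, 2) = z(z − 138)/(2·138), giving z² − 138z − 138·34·33 ≤ 0 and hence z ≤ (1/2)[138 + √(19044 + 4·154836)] = (1/2)[138 + √638388] ≈ (1/2)(138 + 798.9919) = 468.4959.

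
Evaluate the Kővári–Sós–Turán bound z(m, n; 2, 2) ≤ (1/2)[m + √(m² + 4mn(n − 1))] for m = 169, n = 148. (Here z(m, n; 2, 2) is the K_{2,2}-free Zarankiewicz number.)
z(169, 148; 2, 2) ≤ (1/2)[169 + √(169² + 4·169·148·147)] = (1/2)[169 + √14735617] = 2003.85

Kővári–Sós–Turán: let r_1, ..., r_169 be the row sums and z = Σ r_i the total number of 1s. Each pair of columns can share at most one row with both entries 1 (else a 2×2 all-ones block appears), so Σ_i C(r_i, 2) ≤ C(148, 2) = 10878. By convexity Σ_i C(r_i, 2) ≥ 169·C(z/169, 2) = z(z − 169)/(2·169), giving z² − 169z − 169·148·147 ≤ 0 and hence z ≤ (1/2)[169 + √(28561 + 4·3676764)] = (1/2)[169 + √14735617] ≈ (1/2)(169 + 3838.6999) = 2003.85.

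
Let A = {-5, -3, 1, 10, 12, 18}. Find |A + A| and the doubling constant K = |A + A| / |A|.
K = |A + A| / |A| = 19/6

Enumerate A + A = {a + b : a, b ∈ A}. With |A| = 6, there are |A|^2 = 36 ordered sum pairs; collecting distinct values, A + A = {-10, -8, -6, -4, -2, 2, 5, 7, 9, 11, 13, 15, 19, 20, 22, 24, 28, 30, 36}, so |A + A| = 19. Thus K = 19/6. For comparison, the minimum possible |A + A| over all 6-element sets is 2·6 − 1 = 11 (so min K = 11/6), attained only by arithmetic progressions.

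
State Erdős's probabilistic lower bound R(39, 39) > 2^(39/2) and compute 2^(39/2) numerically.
2^(39/2) = 741455.2002; so R(39, 39) > 741455.2002

Colour each edge of K_n uniformly at random with red/blue. The expected number of monochromatic K_39 is C(n, 39) · 2 · 2^(−C(39,2)). If C(n, 39) · 2^(1 − C(39,2)) < 1, then with positive probability no monochromatic K_39 exists, so R(39, 39) > n. The standard estimate C(n, 39) ≤ n^39/39! shows this inequality holds whenever n ≤ 2^(39/2) (since 39! · 2^(C(39,2) − 1) > 2^(39^2/2) ≥ n^39). Hence R(39, 39) > 2^(39/2) = 741455.2002.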